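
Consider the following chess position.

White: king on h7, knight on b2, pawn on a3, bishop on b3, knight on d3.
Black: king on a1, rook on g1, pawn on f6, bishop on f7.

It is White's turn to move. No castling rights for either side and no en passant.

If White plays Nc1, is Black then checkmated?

After Nc1: black king on a1; in check: no.
Black is not in check, so this cannot be checkmate.

no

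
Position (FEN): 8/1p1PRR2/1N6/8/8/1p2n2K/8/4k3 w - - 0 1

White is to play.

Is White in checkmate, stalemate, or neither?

neither

White to move; white king on h3.
In check: no.
Legal moves for White include: Rf8, Rh7, Rg7, Rf6, Rf5, Rf4, Rf3, Rf2, Rf1+, Re8, Re6, Re5, Re4, Rxe3+, Nc8, Na8, Nd5, Nc4, ... (list truncated; more exist).
White has legal moves and is not in check → neither.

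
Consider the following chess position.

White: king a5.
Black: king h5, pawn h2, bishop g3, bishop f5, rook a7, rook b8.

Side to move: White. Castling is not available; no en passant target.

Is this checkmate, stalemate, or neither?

checkmate

White to move; white king on a5.
In check: yes, from the black rook on a7.
King squares — a4: attacked by Ra7; b4: attacked by Rb8; b5: attacked by Rb8; a6: attacked by Ra7; b6: attacked by Rb8.
Legal moves for White: none.
In check with no legal moves → checkmate.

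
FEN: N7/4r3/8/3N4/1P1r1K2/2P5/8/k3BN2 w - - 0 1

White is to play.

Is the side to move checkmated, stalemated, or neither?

White to move; white king on f4.
In check: yes, from the black rook on d4.
King squares — e3: attacked by Re7; f3: available; g3: available; e4: attacked by Rd4; g4: attacked by Rd4; e5: attacked by Re7; f5: available; g5: available.
Legal moves for White: Kg5, Kf5, Kg3, Kf3, cxd4.
White is in check but has 5 legal moves → neither.

neither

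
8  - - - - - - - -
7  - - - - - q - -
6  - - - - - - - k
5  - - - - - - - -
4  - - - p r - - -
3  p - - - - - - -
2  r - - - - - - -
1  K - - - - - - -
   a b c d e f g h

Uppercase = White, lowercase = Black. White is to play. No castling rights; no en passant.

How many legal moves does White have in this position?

1

White to move; king on a1.
In check: yes, from the black rook on a2.
Legal moves: Kb1.
Count: 1.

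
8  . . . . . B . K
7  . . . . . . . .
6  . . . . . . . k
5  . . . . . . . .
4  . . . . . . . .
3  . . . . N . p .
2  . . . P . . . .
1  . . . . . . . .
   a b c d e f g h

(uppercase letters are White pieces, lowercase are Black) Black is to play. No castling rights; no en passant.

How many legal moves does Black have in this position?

Black to move; king on h6.
In check: yes, from the white bishop on f8.
Legal moves: Kg6, Kh5, Kg5.
Count: 3.

3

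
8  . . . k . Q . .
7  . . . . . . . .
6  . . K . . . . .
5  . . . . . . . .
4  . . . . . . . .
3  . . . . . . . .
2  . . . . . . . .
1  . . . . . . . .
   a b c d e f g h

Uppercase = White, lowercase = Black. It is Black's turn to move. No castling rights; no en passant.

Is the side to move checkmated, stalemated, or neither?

checkmate

Black to move; black king on d8.
In check: yes, from the white queen on f8.
King squares — c7: attacked by Kc6; d7: attacked by Kc6; e7: attacked by Qf8; c8: attacked by Qf8; e8: attacked by Qf8.
Legal moves for Black: none.
In check with no legal moves → checkmate.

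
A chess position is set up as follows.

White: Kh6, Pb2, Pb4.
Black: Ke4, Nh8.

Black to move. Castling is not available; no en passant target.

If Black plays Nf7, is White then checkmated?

After Nf7: white king on h6; in check: yes, from the black knight on f7.
White has 4 legal replies: Kh7, Kg7, Kg6, Kh5.
In check but a legal move exists → not checkmate.

no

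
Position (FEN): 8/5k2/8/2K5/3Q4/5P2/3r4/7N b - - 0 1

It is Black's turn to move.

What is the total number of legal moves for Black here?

16

Black to move; king on f7.
In check: no.
Legal moves: Kg8, Kf8, Ke8, Ke7, Kg6, Ke6, Rxd4, Rd3, Rh2, Rg2, Rf2, Re2, Rc2+, Rb2, Ra2, Rd1.
Count: 16.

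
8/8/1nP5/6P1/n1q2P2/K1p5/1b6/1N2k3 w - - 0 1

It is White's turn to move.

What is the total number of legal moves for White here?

White to move; king on a3.
In check: yes, from the black bishop on b2.
Legal moves: none.
Count: 0.

0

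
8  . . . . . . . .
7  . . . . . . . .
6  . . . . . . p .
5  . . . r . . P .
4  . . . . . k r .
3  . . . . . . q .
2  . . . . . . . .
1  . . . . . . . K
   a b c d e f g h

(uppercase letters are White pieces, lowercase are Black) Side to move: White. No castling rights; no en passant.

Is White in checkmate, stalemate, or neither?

stalemate

White to move; white king on h1.
In check: no.
King squares — g1: attacked by Qg3; g2: attacked by Qg3; h2: attacked by Qg3.
Legal moves for White: none.
Not in check and no legal moves → stalemate.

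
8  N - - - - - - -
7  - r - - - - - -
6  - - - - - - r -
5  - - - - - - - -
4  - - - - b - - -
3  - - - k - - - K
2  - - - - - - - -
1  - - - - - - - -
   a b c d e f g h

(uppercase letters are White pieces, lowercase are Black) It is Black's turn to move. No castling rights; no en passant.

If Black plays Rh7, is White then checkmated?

After Rh7: white king on h3; in check: yes, from the black rook on h7.
King squares — g2: attacked by Be4; h2: attacked by Rh7; g3: attacked by Rg6; g4: attacked by Rg6; h4: attacked by Rh7.
White has no legal moves → checkmate.

yes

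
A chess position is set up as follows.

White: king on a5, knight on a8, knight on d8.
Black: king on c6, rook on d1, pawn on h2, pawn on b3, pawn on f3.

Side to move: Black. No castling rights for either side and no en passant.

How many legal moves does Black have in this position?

Black to move; king on c6.
In check: yes, from the white knight on d8.
Legal moves: Kd7, Kd6, Kd5, Kc5, Rxd8.
Count: 5.

5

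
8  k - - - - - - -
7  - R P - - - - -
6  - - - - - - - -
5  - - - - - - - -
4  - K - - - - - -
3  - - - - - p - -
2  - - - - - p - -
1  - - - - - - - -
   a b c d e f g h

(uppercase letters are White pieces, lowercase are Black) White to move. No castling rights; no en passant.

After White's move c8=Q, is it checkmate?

After c8=Q: black king on a8; in check: yes, from the white queen on c8.
King squares — a7: attacked by Rb7; b7: attacked by Qc8; b8: attacked by Rb7.
Black has no legal moves → checkmate.

yes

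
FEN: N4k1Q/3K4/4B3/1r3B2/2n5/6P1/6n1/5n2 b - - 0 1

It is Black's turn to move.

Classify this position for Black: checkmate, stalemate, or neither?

checkmate

Black to move; black king on f8.
In check: yes, from the white queen on h8.
King squares — e7: attacked by Kd7; f7: attacked by Be6; g7: attacked by Qh8; e8: attacked by Kd7; g8: attacked by Be6.
Legal moves for Black: none.
In check with no legal moves → checkmate.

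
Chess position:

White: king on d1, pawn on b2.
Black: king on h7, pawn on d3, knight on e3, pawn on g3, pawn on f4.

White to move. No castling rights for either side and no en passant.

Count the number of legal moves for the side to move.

3

White to move; king on d1.
In check: yes, from the black knight on e3.
Legal moves: Kd2, Ke1, Kc1.
Count: 3.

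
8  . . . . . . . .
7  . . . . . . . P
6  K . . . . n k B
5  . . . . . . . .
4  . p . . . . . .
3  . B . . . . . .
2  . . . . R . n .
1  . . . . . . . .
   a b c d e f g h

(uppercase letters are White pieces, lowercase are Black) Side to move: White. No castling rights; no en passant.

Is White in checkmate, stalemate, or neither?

neither

White to move; white king on a6.
In check: no.
Legal moves for White include: Bf8, Bg7, Bg5, Bf4, Be3, Bd2, Bc1, Kb7, Ka7, Kb6, Kb5, Ka5, Bg8, Bf7+, Be6, Bd5, Bc4, Ba4, ... (list truncated; more exist).
White has legal moves and is not in check → neither.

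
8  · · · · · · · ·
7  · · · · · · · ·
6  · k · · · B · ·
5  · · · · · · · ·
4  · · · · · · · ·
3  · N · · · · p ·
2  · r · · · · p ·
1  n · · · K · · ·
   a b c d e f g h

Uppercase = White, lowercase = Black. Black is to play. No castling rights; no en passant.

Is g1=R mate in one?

yes

After g1=R: white king on e1; in check: yes, from the black rook on g1.
King squares — d1: attacked by Rg1; f1: attacked by Rg1; d2: attacked by Rb2; e2: attacked by Rb2; f2: attacked by Rb2.
White has no legal moves → checkmate.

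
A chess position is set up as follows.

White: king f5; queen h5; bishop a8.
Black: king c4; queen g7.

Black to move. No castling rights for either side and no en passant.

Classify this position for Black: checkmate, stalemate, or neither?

neither

Black to move; black king on c4.
In check: no.
Legal moves for Black include: Qh8, Qg8, Qf8+, Qh7+, Qf7+, Qe7, Qd7+, Qc7, Qb7, Qa7, Qh6, Qg6+, Qf6+, Qg5+, Qe5+, Qg4+, Qd4, Qg3, ... (list truncated; more exist).
Black has legal moves and is not in check → neither.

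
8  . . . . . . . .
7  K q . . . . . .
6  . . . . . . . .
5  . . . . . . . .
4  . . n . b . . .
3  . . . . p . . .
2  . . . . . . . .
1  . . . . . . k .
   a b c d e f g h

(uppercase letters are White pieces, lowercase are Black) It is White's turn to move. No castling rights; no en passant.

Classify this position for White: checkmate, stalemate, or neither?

White to move; white king on a7.
In check: yes, from the black queen on b7.
King squares — a6: attacked by Qb7; b6: attacked by Nc4; b7: attacked by Be4; a8: attacked by Qb7; b8: attacked by Qb7.
Legal moves for White: none.
In check with no legal moves → checkmate.

checkmate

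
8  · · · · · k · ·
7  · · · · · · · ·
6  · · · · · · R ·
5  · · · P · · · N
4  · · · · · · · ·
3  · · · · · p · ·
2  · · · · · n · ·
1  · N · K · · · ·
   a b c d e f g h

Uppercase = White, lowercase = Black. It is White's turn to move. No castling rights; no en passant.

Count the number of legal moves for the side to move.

4

White to move; king on d1.
In check: yes, from the black knight on f2.
Legal moves: Kd2, Kc2, Ke1, Kc1.
Count: 4.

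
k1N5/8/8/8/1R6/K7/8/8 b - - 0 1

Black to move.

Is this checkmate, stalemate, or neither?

Black to move; black king on a8.
In check: no.
King squares — a7: attacked by Nc8; b7: attacked by Rb4; b8: attacked by Rb4.
Legal moves for Black: none.
Not in check and no legal moves → stalemate.

stalemate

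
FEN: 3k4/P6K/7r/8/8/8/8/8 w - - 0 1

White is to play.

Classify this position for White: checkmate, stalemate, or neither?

neither

White to move; white king on h7.
In check: yes, from the black rook on h6.
Legal moves for White: Kg8, Kg7, Kxh6.
White is in check but has 3 legal moves → neither.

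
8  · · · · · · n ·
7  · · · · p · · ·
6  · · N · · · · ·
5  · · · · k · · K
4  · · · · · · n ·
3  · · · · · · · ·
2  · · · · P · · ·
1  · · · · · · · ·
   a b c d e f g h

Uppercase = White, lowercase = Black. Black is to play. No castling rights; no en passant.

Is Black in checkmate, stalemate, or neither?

Black to move; black king on e5.
In check: yes, from the white knight on c6.
Legal moves for Black: Kf6, Ke6, Kd6, Kf5, Kd5, Kf4, Ke4.
Black is in check but has 7 legal moves → neither.

neither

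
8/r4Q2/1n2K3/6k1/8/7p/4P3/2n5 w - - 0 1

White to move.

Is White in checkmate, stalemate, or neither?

White to move; white king on e6.
In check: no.
Legal moves for White include: Qg8+, Qf8, Qe8, Qh7, Qg7+, Qe7+, Qd7, Qc7, Qb7, Qxa7, Qg6+, Qf6+, Qh5+, Qf5+, Qf4+, Qf3, Qf2, Qf1, ... (list truncated; more exist).
White has legal moves and is not in check → neither.

neither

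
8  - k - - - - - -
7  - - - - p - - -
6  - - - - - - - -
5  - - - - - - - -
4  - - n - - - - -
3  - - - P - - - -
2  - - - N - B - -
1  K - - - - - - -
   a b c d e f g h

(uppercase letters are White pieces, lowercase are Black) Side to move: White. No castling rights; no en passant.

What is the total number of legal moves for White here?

White to move; king on a1.
In check: no.
Legal moves: Ba7+, Bb6, Bc5, Bh4, Bd4, Bg3+, Be3, Bg1, Be1, Ne4, Nxc4, Nf3, Nb3, Nf1, Nb1, Ka2, Kb1, dxc4, d4.
Count: 19.

19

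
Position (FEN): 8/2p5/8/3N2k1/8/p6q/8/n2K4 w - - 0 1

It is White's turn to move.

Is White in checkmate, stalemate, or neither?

White to move; white king on d1.
In check: no.
Legal moves for White: Ne7, Nxc7, Nf6, Nb6, Nf4, Nb4, Ne3, Nc3, Ke2, Kd2, Ke1, Kc1.
White has 12 legal moves and is not in check → neither.

neither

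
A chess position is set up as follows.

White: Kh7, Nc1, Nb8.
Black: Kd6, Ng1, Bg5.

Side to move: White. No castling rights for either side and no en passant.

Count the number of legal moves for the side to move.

11

White to move; king on h7.
In check: no.
Legal moves: Nd7, Nc6, Na6, Kh8, Kg8, Kg7, Kg6, Nd3, Nb3, Ne2, Na2.
Count: 11.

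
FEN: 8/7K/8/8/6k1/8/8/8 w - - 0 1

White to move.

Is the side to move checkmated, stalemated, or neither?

neither

White to move; white king on h7.
In check: no.
Legal moves for White: Kh8, Kg8, Kg7, Kh6, Kg6.
White has 5 legal moves and is not in check → neither.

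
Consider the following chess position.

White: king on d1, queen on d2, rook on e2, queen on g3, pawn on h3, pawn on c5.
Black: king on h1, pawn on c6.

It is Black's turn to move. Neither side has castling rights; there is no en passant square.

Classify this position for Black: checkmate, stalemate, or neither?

stalemate

Black to move; black king on h1.
In check: no.
King squares — g1: attacked by Qg3; g2: attacked by Re2; h2: attacked by Re2.
Legal moves for Black: none.
Not in check and no legal moves → stalemate.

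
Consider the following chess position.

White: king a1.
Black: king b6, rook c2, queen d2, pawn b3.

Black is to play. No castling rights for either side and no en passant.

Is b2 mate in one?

After b2: white king on a1; in check: yes, from the black pawn on b2.
White has 2 legal replies: Ka2, Kb1.
In check but a legal move exists → not checkmate.

no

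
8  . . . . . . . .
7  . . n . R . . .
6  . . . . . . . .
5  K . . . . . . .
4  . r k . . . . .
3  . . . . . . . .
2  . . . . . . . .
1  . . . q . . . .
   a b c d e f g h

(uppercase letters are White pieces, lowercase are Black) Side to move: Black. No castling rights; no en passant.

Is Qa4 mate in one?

After Qa4: white king on a5; in check: yes, from the black queen on a4.
King squares — a4: attacked by Rb4; b4: attacked by Qa4; b5: attacked by Qa4; a6: attacked by Qa4; b6: attacked by Rb4.
White has no legal moves → checkmate.

yes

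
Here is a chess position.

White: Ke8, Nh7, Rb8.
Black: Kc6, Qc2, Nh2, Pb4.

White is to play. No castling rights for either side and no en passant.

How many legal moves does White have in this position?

14

White to move; king on e8.
In check: no.
Legal moves: Kf8, Kd8, Kf7, Ke7, Rd8, Rc8+, Ra8, Rb7, Rb6+, Rb5, Rxb4, Nf8, Nf6, Ng5.
Count: 14.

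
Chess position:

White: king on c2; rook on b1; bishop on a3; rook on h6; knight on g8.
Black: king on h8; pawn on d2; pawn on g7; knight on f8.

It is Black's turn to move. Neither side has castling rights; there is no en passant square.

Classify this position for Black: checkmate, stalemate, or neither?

neither

Black to move; black king on h8.
In check: yes, from the white rook on h6.
King squares — g7: own pawn; h7: attacked by Rh6; g8: available.
Legal moves for Black: Kxg8, Nh7, gxh6.
Black is in check but has 3 legal moves → neither.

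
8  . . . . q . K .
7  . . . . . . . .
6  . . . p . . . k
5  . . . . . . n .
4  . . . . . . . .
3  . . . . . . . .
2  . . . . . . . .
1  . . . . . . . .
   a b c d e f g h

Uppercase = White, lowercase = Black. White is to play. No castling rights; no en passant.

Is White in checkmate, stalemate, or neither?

checkmate

White to move; white king on g8.
In check: yes, from the black queen on e8.
King squares — f7: attacked by Ng5; g7: attacked by Kh6; h7: attacked by Ng5; f8: attacked by Qe8; h8: attacked by Qe8.
Legal moves for White: none.
In check with no legal moves → checkmate.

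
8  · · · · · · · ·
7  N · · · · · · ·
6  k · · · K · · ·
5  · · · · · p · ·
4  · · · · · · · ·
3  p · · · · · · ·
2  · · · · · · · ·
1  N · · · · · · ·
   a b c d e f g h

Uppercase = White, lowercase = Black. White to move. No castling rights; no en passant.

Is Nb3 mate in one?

After Nb3: black king on a6; in check: no.
Black is not in check, so this cannot be checkmate.

no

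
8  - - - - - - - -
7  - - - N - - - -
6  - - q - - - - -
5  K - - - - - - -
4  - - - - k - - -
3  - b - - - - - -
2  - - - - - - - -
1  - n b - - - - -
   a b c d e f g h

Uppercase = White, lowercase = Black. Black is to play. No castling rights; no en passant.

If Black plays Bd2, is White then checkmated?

After Bd2: white king on a5; in check: yes, from the black bishop on d2.
King squares — a4: attacked by Bb3; b4: attacked by Bd2; b5: attacked by Qc6; a6: attacked by Qc6; b6: attacked by Qc6.
White has no legal moves → checkmate.

yes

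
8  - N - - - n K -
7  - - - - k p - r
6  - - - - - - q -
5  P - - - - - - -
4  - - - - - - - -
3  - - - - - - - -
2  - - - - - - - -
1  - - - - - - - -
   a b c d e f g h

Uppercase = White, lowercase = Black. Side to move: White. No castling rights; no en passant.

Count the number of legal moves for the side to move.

0

White to move; king on g8.
In check: yes, from the black queen on g6.
Legal moves: none.
Count: 0.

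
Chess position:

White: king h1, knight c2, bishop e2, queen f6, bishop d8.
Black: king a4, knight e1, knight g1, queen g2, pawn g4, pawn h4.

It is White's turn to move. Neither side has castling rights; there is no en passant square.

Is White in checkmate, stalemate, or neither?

White to move; white king on h1.
In check: yes, from the black queen on g2.
King squares — g1: attacked by Qg2; g2: attacked by Ne1; h2: attacked by Qg2.
Legal moves for White: none.
In check with no legal moves → checkmate.

checkmate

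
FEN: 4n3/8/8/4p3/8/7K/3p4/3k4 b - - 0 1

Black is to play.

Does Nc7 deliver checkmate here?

After Nc7: white king on h3; in check: no.
White is not in check, so this cannot be checkmate.

no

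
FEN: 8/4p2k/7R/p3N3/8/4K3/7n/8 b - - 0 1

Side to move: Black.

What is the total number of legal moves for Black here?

Black to move; king on h7.
In check: yes, from the white rook on h6.
Legal moves: Kg8, Kg7, Kxh6.
Count: 3.

3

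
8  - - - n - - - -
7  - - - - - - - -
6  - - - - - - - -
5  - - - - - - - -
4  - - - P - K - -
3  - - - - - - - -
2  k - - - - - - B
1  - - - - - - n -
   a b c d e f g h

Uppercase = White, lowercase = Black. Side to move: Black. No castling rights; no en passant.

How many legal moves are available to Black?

12

Black to move; king on a2.
In check: no.
Legal moves: Nf7, Nb7, Ne6+, Nc6, Kb3, Ka3, Kb2, Kb1, Ka1, Nh3+, Nf3, Ne2+.
Count: 12.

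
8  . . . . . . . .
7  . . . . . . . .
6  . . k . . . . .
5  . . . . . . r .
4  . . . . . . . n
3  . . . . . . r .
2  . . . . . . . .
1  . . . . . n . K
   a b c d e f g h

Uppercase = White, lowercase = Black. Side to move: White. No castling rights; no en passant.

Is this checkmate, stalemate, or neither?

stalemate

White to move; white king on h1.
In check: no.
King squares — g1: attacked by Rg3; g2: attacked by Rg3; h2: attacked by Nf1.
Legal moves for White: none.
Not in check and no legal moves → stalemate.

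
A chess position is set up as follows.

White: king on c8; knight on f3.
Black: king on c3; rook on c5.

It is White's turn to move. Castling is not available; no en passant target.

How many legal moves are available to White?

4

White to move; king on c8.
In check: yes, from the black rook on c5.
Legal moves: Kd8, Kb8, Kd7, Kb7.
Count: 4.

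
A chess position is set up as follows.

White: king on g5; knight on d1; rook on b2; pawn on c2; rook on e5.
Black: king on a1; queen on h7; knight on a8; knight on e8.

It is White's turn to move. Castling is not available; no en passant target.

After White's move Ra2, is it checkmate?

no

After Ra2: black king on a1; in check: yes, from the white rook on a2.
Black has 2 legal replies: Kxa2, Kb1.
In check but a legal move exists → not checkmate.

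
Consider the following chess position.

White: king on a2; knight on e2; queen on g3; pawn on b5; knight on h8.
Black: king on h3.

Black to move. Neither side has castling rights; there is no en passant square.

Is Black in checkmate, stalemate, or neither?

checkmate

Black to move; black king on h3.
In check: yes, from the white queen on g3.
King squares — g2: attacked by Qg3; h2: attacked by Qg3; g3: attacked by Ne2; g4: attacked by Qg3; h4: attacked by Qg3.
Legal moves for Black: none.
In check with no legal moves → checkmate.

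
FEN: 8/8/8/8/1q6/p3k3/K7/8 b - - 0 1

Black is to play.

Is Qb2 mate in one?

After Qb2: white king on a2; in check: yes, from the black queen on b2.
King squares — a1: attacked by Qb2; b1: attacked by Qb2; b2: attacked by Pa3; a3: attacked by Qb2; b3: attacked by Qb2.
White has no legal moves → checkmate.

yes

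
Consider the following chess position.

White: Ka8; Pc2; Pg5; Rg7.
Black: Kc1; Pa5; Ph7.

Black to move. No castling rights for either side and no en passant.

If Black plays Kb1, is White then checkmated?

After Kb1: white king on a8; in check: no.
White is not in check, so this cannot be checkmate.

no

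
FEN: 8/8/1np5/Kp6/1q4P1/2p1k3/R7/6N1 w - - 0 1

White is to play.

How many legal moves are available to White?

White to move; king on a5.
In check: yes, from the black queen on b4.
Legal moves: Kxb6, Ka6, Kxb4.
Count: 3.

3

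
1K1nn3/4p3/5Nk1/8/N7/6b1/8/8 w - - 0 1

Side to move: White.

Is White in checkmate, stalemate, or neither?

neither

White to move; white king on b8.
In check: yes, from the black bishop on g3.
King squares — a7: available; b7: attacked by Nd8; c7: attacked by Bg3; a8: available; c8: available.
Legal moves for White: Kc8, Ka8, Ka7.
White is in check but has 3 legal moves → neither.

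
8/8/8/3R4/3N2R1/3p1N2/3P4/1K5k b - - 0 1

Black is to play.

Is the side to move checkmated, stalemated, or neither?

stalemate

Black to move; black king on h1.
In check: no.
King squares — g1: attacked by Nf3; g2: attacked by Rg4; h2: attacked by Nf3.
Legal moves for Black: none.
Not in check and no legal moves → stalemate.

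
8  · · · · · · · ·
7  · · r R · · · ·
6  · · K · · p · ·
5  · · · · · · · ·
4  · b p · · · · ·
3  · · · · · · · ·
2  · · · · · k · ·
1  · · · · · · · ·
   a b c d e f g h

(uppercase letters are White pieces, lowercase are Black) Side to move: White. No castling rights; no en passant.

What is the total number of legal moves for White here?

White to move; king on c6.
In check: yes, from the black rook on c7.
Legal moves: Kxc7, Kb6, Kd5, Kb5, Rxc7.
Count: 5.

5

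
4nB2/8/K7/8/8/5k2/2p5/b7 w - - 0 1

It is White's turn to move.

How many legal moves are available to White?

White to move; king on a6.
In check: no.
Legal moves: Bg7, Be7, Bh6, Bd6, Bc5, Bb4, Ba3, Kb7, Ka7, Kb6, Kb5, Ka5.
Count: 12.

12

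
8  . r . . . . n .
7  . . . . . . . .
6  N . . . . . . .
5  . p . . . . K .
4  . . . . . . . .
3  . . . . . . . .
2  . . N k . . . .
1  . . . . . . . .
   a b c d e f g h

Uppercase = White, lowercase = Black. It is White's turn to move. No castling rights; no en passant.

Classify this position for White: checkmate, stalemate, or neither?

neither

White to move; white king on g5.
In check: no.
Legal moves for White: Nxb8, Nc7, Nc5, Nab4, Kg6, Kh5, Kf5, Kh4, Kg4, Kf4, Nd4, Ncb4, Ne3, Na3, Ne1, Na1.
White has 16 legal moves and is not in check → neither.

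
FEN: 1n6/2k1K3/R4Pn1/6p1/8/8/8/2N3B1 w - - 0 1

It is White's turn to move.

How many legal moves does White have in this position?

White to move; king on e7.
In check: yes, from the black knight on g6.
Legal moves: Ke8, Kf7, Ke6.
Count: 3.

3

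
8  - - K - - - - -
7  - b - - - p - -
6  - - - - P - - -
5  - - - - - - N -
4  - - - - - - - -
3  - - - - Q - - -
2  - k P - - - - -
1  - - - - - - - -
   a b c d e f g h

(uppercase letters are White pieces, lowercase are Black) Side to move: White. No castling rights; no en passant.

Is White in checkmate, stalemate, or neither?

neither

White to move; white king on c8.
In check: yes, from the black bishop on b7.
King squares — b7: available; c7: available; d7: available; b8: available; d8: available.
Legal moves for White: Kd8, Kb8, Kd7, Kc7, Kxb7.
White is in check but has 5 legal moves → neither.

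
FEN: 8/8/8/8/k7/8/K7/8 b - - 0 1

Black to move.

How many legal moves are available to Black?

3

Black to move; king on a4.
In check: no.
Legal moves: Kb5, Ka5, Kb4.
Count: 3.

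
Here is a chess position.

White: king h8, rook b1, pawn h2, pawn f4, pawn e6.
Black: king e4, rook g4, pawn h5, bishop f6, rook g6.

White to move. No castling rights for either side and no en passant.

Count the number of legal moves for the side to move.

White to move; king on h8.
In check: yes, from the black bishop on f6.
Legal moves: Kh7.
Count: 1.

1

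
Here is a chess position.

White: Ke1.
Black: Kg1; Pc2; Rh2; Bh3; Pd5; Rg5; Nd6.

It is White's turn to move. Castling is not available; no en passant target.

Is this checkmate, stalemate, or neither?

White to move; white king on e1.
In check: no.
King squares — d1: attacked by Pc2; f1: attacked by Kg1; d2: attacked by Rh2; e2: attacked by Rh2; f2: attacked by Kg1.
Legal moves for White: none.
Not in check and no legal moves → stalemate.

stalemate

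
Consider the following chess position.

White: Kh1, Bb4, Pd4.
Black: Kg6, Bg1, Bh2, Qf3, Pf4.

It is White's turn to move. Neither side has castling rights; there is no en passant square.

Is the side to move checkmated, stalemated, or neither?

White to move; white king on h1.
In check: yes, from the black queen on f3.
King squares — g1: attacked by Bh2; g2: attacked by Qf3; h2: attacked by Bg1.
Legal moves for White: none.
In check with no legal moves → checkmate.

checkmate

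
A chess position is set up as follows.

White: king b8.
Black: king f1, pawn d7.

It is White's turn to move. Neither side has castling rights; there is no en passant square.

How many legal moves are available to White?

5

White to move; king on b8.
In check: no.
Legal moves: Kc8, Ka8, Kc7, Kb7, Ka7.
Count: 5.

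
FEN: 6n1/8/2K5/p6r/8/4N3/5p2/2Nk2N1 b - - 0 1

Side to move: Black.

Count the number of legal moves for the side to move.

Black to move; king on d1.
In check: yes, from the white knight on e3.
Legal moves: Kd2, Ke1, Kxc1.
Count: 3.

3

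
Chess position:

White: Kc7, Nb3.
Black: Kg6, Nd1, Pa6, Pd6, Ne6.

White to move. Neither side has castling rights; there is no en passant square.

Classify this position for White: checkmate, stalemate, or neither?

neither

White to move; white king on c7.
In check: yes, from the black knight on e6.
Legal moves for White: Kc8, Kb8, Kd7, Kb7, Kxd6, Kc6, Kb6.
White is in check but has 7 legal moves → neither.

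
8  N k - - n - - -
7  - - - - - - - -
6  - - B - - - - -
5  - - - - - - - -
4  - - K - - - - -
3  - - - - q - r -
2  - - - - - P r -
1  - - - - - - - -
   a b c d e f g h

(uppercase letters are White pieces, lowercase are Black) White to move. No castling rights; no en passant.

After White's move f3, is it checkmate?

no

After f3: black king on b8; in check: no.
Black is not in check, so this cannot be checkmate.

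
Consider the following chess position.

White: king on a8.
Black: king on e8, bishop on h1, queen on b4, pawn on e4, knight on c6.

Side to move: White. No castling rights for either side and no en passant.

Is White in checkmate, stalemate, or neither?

stalemate

White to move; white king on a8.
In check: no.
King squares — a7: attacked by Nc6; b7: attacked by Qb4; b8: attacked by Qb4.
Legal moves for White: none.
Not in check and no legal moves → stalemate.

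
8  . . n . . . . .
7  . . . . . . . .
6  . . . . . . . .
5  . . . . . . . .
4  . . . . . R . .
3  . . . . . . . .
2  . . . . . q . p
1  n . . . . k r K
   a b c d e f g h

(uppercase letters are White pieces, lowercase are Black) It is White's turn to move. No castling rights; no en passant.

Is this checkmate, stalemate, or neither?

checkmate

White to move; white king on h1.
In check: yes, from the black rook on g1.
King squares — g1: attacked by Kf1; g2: attacked by Kf1; h2: attacked by Qf2.
Legal moves for White: none.
In check with no legal moves → checkmate.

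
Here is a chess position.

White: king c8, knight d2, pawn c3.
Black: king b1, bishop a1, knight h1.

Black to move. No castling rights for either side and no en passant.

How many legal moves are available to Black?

Black to move; king on b1.
In check: yes, from the white knight on d2.
Legal moves: Kc2, Kb2, Ka2, Kc1.
Count: 4.

4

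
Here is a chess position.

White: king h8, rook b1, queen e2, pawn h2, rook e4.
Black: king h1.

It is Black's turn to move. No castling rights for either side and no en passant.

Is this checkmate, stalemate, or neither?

checkmate

Black to move; black king on h1.
In check: yes, from the white rook on b1.
King squares — g1: attacked by Rb1; g2: attacked by Qe2; h2: attacked by Qe2.
Legal moves for Black: none.
In check with no legal moves → checkmate.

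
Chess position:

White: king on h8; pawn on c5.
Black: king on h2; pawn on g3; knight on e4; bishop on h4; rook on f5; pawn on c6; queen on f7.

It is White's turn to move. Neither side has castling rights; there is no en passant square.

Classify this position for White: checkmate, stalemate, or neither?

stalemate

White to move; white king on h8.
In check: no.
King squares — g7: attacked by Qf7; h7: attacked by Qf7; g8: attacked by Qf7.
Legal moves for White: none.
Not in check and no legal moves → stalemate.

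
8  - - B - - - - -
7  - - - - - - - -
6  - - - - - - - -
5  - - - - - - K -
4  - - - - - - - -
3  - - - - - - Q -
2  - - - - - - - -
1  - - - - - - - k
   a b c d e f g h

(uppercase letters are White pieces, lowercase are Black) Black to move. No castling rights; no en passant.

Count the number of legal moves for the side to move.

0

Black to move; king on h1.
In check: no.
Legal moves: none.
Count: 0.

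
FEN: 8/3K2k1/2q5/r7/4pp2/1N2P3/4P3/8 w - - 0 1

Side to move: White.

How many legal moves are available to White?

White to move; king on d7.
In check: yes, from the black queen on c6.
Legal moves: Kd8, Ke7, Kxc6.
Count: 3.

3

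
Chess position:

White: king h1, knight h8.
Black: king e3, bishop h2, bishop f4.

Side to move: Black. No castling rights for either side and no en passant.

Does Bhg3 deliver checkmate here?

After Bhg3: white king on h1; in check: no.
White is not in check, so this cannot be checkmate.

no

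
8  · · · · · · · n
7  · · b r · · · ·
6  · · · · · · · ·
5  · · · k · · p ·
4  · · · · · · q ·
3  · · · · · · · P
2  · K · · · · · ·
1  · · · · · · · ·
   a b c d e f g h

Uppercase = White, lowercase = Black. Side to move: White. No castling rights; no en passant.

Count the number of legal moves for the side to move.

White to move; king on b2.
In check: no.
Legal moves: Kc3, Kb3, Ka3, Kc2, Ka2, Kc1, Kb1, Ka1, hxg4, h4.
Count: 10.

10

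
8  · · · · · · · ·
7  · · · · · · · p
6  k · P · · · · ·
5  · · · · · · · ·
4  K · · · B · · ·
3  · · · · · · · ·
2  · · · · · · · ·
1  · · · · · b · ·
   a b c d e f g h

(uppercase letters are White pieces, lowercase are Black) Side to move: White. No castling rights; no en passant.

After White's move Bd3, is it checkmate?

After Bd3: black king on a6; in check: yes, from the white bishop on d3.
Black has 3 legal replies: Ka7, Kb6, Bxd3.
In check but a legal move exists → not checkmate.

no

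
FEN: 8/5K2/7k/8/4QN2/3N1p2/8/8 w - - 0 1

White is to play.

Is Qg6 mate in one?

yes

After Qg6: black king on h6; in check: yes, from the white queen on g6.
King squares — g5: attacked by Qg6; h5: attacked by Nf4; g6: attacked by Nf4; g7: attacked by Qg6; h7: attacked by Qg6.
Black has no legal moves → checkmate.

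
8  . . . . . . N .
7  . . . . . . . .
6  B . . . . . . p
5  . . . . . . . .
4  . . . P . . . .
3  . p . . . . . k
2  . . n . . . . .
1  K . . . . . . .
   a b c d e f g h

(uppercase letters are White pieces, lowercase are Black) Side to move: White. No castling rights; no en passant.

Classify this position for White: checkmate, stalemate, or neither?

White to move; white king on a1.
In check: yes, from the black knight on c2.
King squares — b1: available; a2: attacked by Pb3; b2: available.
Legal moves for White: Kb2, Kb1.
White is in check but has 2 legal moves → neither.

neither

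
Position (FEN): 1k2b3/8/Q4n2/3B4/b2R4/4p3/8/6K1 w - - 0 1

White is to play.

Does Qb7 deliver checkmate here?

yes

After Qb7: black king on b8; in check: yes, from the white queen on b7.
King squares — a7: attacked by Qb7; b7: attacked by Bd5; c7: attacked by Qb7; a8: attacked by Qb7; c8: attacked by Qb7.
Black has no legal moves → checkmate.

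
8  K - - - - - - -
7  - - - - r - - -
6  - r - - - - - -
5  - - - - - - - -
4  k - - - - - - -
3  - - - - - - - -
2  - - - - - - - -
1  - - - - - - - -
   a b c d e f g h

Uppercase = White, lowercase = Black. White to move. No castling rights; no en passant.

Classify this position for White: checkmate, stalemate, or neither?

White to move; white king on a8.
In check: no.
King squares — a7: attacked by Re7; b7: attacked by Rb6; b8: attacked by Rb6.
Legal moves for White: none.
Not in check and no legal moves → stalemate.

stalemate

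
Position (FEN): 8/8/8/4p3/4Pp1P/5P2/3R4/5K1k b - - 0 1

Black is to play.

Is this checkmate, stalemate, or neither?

Black to move; black king on h1.
In check: no.
King squares — g1: attacked by Kf1; g2: attacked by Kf1; h2: attacked by Rd2.
Legal moves for Black: none.
Not in check and no legal moves → stalemate.

stalemate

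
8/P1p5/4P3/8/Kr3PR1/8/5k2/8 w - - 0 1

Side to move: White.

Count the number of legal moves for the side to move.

White to move; king on a4.
In check: yes, from the black rook on b4.
Legal moves: Ka5, Kxb4, Ka3.
Count: 3.

3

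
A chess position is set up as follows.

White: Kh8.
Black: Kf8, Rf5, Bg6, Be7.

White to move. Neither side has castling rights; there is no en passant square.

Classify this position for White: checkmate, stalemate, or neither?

White to move; white king on h8.
In check: no.
King squares — g7: attacked by Kf8; h7: attacked by Bg6; g8: attacked by Kf8.
Legal moves for White: none.
Not in check and no legal moves → stalemate.

stalemate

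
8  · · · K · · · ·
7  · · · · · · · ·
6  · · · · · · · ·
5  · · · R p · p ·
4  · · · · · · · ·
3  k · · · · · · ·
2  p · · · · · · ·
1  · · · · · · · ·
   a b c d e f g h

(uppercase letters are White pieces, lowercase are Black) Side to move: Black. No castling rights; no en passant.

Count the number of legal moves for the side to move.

Black to move; king on a3.
In check: no.
Legal moves: Kb4, Ka4, Kb3, Kb2, g4, e4, a1=Q, a1=R, a1=B, a1=N.
Count: 10.

10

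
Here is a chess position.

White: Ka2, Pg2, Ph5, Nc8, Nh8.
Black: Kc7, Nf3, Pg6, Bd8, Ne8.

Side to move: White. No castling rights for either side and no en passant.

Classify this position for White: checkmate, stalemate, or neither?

White to move; white king on a2.
In check: no.
Legal moves for White: Nf7, Nxg6, Ne7, Na7, Nd6, Nb6, Kb3, Ka3, Kb2, Kb1, Ka1, hxg6, gxf3, h6, g3, g4.
White has 16 legal moves and is not in check → neither.

neither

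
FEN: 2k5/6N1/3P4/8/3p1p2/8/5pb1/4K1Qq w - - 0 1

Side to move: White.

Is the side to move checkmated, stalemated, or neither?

White to move; white king on e1.
In check: yes, from the black pawn on f2.
King squares — d1: available; f1: attacked by Bg2; d2: available; e2: available; f2: available.
Legal moves for White: Kxf2, Ke2, Kd2, Kd1.
White is in check but has 4 legal moves → neither.

neither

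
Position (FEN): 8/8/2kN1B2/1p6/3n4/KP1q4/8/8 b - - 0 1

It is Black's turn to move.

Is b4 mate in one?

no

After b4: white king on a3; in check: yes, from the black pawn on b4.
White has 4 legal replies: Kxb4, Ka4, Kb2, Ka2.
In check but a legal move exists → not checkmate.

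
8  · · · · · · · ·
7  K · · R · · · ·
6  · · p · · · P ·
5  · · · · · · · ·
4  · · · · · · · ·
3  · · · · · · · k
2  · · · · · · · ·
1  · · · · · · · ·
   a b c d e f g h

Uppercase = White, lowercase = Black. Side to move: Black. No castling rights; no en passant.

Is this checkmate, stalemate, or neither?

Black to move; black king on h3.
In check: no.
Legal moves for Black: Kh4, Kg4, Kg3, Kh2, Kg2, c5.
Black has 6 legal moves and is not in check → neither.

neither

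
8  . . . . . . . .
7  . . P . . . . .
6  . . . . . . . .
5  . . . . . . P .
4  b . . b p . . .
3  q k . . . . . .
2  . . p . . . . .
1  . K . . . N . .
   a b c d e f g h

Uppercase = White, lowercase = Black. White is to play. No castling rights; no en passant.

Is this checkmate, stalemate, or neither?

White to move; white king on b1.
In check: yes, from the black pawn on c2.
King squares — a1: attacked by Qa3; c1: attacked by Qa3; a2: attacked by Qa3; b2: attacked by Qa3; c2: attacked by Kb3.
Legal moves for White: none.
In check with no legal moves → checkmate.

checkmate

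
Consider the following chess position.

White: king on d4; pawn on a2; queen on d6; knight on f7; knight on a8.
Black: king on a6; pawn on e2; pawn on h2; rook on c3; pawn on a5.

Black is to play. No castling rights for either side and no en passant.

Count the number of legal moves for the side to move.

Black to move; king on a6.
In check: yes, from the white queen on d6.
Legal moves: Kb7, Ka7, Kb5, Rc6.
Count: 4.

4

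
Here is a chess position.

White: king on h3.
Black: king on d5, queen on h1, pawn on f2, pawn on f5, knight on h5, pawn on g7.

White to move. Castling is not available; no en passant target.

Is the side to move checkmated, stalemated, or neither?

White to move; white king on h3.
In check: yes, from the black queen on h1.
King squares — g2: attacked by Qh1; h2: attacked by Qh1; g3: attacked by Nh5; g4: attacked by Pf5; h4: attacked by Qh1.
Legal moves for White: none.
In check with no legal moves → checkmate.

checkmate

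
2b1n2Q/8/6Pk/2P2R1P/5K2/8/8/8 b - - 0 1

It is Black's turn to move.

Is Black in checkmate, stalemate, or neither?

Black to move; black king on h6.
In check: yes, from the white queen on h8.
King squares — g5: attacked by Kf4; h5: attacked by Rf5; g6: attacked by Ph5; g7: attacked by Qh8; h7: attacked by Pg6.
Legal moves for Black: none.
In check with no legal moves → checkmate.

checkmate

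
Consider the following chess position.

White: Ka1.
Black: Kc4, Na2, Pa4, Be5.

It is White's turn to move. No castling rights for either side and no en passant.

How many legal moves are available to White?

White to move; king on a1.
In check: yes, from the black bishop on e5.
Legal moves: Kxa2, Kb1.
Count: 2.

2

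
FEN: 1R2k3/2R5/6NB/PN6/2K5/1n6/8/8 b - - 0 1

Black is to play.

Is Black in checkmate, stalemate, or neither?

Black to move; black king on e8.
In check: yes, from the white rook on b8.
King squares — d7: attacked by Rc7; e7: attacked by Ng6; f7: attacked by Rc7; d8: attacked by Rb8; f8: attacked by Ng6.
Legal moves for Black: none.
In check with no legal moves → checkmate.

checkmate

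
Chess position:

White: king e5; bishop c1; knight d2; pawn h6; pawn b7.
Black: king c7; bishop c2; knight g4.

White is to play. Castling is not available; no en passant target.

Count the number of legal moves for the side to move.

4

White to move; king on e5.
In check: yes, from the black knight on g4.
Legal moves: Ke6, Kd5, Kf4, Kd4.
Count: 4.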